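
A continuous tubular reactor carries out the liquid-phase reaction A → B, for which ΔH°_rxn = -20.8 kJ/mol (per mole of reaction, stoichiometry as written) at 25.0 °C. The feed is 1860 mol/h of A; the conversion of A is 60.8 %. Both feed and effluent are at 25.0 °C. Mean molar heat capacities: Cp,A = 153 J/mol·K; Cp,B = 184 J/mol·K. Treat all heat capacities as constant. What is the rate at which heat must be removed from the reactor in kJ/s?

Extent of reaction ξ = 0.608 × 1860 = 1130.9 mol/h
Reaction term: ξ·ΔH°_rxn = 1130.9 × -20.8 = -23522 kJ/h
Q = ΔH = -23522 kJ/h = -6.534 kW
Heat removed = 6.534 kJ/s

Q_out = 6.53 kJ/s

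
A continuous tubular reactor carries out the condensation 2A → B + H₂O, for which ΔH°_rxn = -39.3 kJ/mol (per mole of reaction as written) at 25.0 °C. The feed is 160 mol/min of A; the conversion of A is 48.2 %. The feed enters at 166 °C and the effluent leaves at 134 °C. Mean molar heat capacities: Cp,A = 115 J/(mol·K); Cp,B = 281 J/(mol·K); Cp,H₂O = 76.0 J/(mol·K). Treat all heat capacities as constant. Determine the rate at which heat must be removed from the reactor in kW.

Q_out = 26.2 kW

Extent of reaction ξ = 0.482 × 160 / 2 = 38.56 mol/min
Reaction term: ξ·ΔH°_rxn = 38.56 × -39.3 = -1515.4 kJ/min
Sensible, feed 166→25 °C: -2594.4 kJ/min
Outlet flows (mol/min): A 82.88, B 38.56, H₂O 38.56
Sensible, products 25→134 °C: 2539.4 kJ/min
Q = ΔH = -1570.4 kJ/min = -26.174 kW
Heat removed = 26.174 kW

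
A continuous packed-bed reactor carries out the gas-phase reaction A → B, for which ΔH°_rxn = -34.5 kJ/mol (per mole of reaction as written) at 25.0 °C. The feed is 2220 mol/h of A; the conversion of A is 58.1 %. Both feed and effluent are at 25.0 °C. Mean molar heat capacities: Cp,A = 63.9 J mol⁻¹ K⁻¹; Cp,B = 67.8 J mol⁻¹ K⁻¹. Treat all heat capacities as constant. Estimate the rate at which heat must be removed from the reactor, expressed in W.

Extent of reaction ξ = 0.581 × 2220 = 1289.8 mol/h
Reaction term: ξ·ΔH°_rxn = 1289.8 × -34.5 = -44499 kJ/h
Q = ΔH = -44499 kJ/h = -12.361 kW
Heat removed = 12361 W

Q_out = 12400 W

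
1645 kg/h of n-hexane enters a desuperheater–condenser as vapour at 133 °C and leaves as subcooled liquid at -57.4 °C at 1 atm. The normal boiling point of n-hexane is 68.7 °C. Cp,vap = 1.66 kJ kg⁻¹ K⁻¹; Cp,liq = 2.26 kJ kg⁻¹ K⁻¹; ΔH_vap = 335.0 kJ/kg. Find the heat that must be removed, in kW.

vapour 133→68.7 °C: -106.74 kJ/kg
condensation at 68.7 °C: -335 kJ/kg
liquid 68.7→-57.4 °C: -284.99 kJ/kg
Δh = -106.74 + -335 + -284.99 = -726.72 kJ/kg
Q = ṁ·Δh = 1645 kg/h × -726.72 kJ/kg = -1.1955e+06 kJ/h
|Q| = 332.07 kW

Q_c = 332 kW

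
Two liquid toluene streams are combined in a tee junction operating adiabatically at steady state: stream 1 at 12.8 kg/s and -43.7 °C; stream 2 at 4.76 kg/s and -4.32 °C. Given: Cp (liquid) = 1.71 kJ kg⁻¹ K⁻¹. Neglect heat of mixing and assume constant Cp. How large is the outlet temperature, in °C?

T_out = -33.0 °C

Adiabatic, steady state ⇒ Σ ṁᵢCp,ᵢ(T_out − Tᵢ) = 0
Σ ṁᵢCp,ᵢTᵢ = 12.8×1.71×-43.7 + 4.76×1.71×-4.32 = -991.67
Σ ṁᵢCp,ᵢ = 12.8×1.71 + 4.76×1.71 = 30.028
T_out = -991.67 / 30.028 = -33.025 °C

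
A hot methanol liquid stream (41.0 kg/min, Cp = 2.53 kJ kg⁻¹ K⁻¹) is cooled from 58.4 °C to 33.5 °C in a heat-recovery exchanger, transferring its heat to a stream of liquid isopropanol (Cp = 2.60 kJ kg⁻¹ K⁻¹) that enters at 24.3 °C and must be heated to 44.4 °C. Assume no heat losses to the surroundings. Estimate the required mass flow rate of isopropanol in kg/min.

ṁ_c = 49.4 kg/min

Heat released by hot stream: Q = 41.0 × 2.53 × (58.4 − 33.5) = 2582.9 kJ/min
Energy balance on cold side (adiabatic exchanger): Q = ṁ_c·Cp_c·(T_c,out − T_c,in)
ṁ_c = 2582.9 / [2.60 × (44.4 − 24.3)] = 49.424 kg/min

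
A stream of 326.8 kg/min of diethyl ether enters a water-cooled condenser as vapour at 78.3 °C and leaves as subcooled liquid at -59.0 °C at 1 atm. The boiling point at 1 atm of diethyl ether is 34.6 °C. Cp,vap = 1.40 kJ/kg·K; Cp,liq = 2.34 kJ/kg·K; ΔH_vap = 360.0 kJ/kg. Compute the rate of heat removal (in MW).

vapour 78.3→34.6 °C: -61.18 kJ/kg
condensation at 34.6 °C: -360 kJ/kg
liquid 34.6→-59.0 °C: -219.02 kJ/kg
Δh = -61.18 + -360 + -219.02 = -640.2 kJ/kg
Q = ṁ·Δh = 326.8 kg/min × -640.2 kJ/kg = -209220 kJ/min
|Q| = 3487 kW = 3.487 MW

Q_c = 3.49 MW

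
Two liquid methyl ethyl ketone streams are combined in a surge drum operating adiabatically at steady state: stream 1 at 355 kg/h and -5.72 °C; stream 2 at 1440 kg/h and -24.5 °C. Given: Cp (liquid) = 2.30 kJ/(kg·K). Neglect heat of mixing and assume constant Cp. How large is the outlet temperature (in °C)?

Energy balance with Q = 0: Σ ṁᵢCp,ᵢ(T_out − Tᵢ) = 0
Σ ṁᵢCp,ᵢTᵢ = 355×2.30×-5.72 + 1440×2.30×-24.5 = -85814
Σ ṁᵢCp,ᵢ = 355×2.30 + 1440×2.30 = 4128.5
T_out = -85814 / 4128.5 = -20.786 °C

T_out = -20.8 °C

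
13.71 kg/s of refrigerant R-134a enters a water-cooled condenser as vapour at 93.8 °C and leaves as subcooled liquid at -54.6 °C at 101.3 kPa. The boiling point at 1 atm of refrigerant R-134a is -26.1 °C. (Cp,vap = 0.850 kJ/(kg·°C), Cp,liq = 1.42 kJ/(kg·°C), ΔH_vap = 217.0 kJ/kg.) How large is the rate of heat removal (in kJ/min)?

vapour 93.8→-26.1 °C: -101.92 kJ/kg
condensation at -26.1 °C: -217 kJ/kg
liquid -26.1→-54.6 °C: -40.47 kJ/kg
Δh = -101.92 + -217 + -40.47 = -359.38 kJ/kg
Q = ṁ·Δh = 13.71 kg/s × -359.38 kJ/kg = -4927.2 kJ/s
|Q| = 4927.2 kW = 295630 kJ/min

Q_c = 296000 kJ/min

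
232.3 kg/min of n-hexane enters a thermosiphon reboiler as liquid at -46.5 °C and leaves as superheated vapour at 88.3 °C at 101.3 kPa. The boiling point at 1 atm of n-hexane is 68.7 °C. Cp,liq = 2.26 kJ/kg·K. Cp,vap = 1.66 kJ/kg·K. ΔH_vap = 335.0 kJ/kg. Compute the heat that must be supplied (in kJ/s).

liquid -46.5→68.7 °C: 260.35 kJ/kg
vaporisation at 68.7 °C: 335 kJ/kg
vapour 68.7→88.3 °C: 32.536 kJ/kg
Δh = 260.35 + 335 + 32.536 = 627.89 kJ/kg
Q = ṁ·Δh = 232.3 kg/min × 627.89 kJ/kg = 145860 kJ/min
|Q| = 2431 kW

Q = 2430 kJ/s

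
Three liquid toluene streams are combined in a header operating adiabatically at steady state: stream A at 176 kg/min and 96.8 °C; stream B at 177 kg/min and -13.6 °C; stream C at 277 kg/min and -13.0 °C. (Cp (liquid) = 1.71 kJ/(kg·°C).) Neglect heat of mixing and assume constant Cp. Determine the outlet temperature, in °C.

T_out = 17.5 °C

Adiabatic, steady state ⇒ Σ ṁᵢCp,ᵢ(T_out − Tᵢ) = 0
T_out = Σ ṁᵢCp,ᵢTᵢ / Σ ṁᵢCp,ᵢ
      = 18859 / 1077.3 = 17.506 °C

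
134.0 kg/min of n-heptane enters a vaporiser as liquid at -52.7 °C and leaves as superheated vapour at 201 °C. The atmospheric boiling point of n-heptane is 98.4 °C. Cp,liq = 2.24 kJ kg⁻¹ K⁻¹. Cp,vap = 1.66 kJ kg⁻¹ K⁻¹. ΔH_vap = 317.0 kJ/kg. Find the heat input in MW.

Q = 1.84 MW

liquid -52.7→98.4 °C: 338.46 kJ/kg
vaporisation at 98.4 °C: 317 kJ/kg
vapour 98.4→201 °C: 170.32 kJ/kg
Δh = 338.46 + 317 + 170.32 = 825.78 kJ/kg
Q = ṁ·Δh = 134.0 kg/min × 825.78 kJ/kg = 110650 kJ/min
|Q| = 1844.2 kW = 1.8442 MW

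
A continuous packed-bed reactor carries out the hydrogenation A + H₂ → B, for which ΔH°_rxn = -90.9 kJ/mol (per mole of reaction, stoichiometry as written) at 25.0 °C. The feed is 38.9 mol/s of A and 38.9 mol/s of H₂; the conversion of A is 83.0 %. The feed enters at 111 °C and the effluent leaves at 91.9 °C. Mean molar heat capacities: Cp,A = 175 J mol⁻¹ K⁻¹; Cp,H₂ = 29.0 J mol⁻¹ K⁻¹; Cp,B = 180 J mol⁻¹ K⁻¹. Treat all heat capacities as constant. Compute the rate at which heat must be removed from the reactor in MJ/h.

Q_out = 11300 MJ/h

Extent of reaction ξ = 0.830 × 38.9 = 32.287 mol/s
Reaction term: ξ·ΔH°_rxn = 32.287 × -90.9 = -2934.9 kJ/s
Sensible, feed 111→25 °C: -682.46 kJ/s
Outlet flows (mol/s): A 6.613, H₂ 6.613, B 32.287
Sensible, products 25→91.9 °C: 479.05 kJ/s
Q = ΔH = -3138.3 kJ/s = -3138.3 kW
Heat removed = 11298 MJ/h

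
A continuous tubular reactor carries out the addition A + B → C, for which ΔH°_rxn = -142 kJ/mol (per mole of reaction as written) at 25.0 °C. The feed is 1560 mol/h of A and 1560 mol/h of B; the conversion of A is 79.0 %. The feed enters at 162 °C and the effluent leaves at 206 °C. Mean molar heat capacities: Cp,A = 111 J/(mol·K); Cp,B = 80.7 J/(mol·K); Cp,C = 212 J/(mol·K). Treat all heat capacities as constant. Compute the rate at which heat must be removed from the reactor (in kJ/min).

Extent of reaction ξ = 0.790 × 1560 = 1232.4 mol/h
Reaction term: ξ·ΔH°_rxn = 1232.4 × -142 = -175000 kJ/h
Sensible, feed 162→25 °C: -40970 kJ/h
Outlet flows (mol/h): A 327.6, B 327.6, C 1232.4
Sensible, products 25→206 °C: 58657 kJ/h
Q = ΔH = -157310 kJ/h = -43.698 kW
Heat removed = 2621.9 kJ/min

Q_out = 2620 kJ/min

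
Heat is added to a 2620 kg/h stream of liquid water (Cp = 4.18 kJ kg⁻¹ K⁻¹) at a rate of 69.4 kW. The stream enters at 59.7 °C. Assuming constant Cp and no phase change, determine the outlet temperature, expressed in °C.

T_out = 82.5 °C

Q = 69.4 kW = 249840 kJ/h
ΔT = Q/(ṁ·Cp) = 249840/(2620×4.18) = 22.813 K
T_out = 59.7 + 22.813 = 82.513 °C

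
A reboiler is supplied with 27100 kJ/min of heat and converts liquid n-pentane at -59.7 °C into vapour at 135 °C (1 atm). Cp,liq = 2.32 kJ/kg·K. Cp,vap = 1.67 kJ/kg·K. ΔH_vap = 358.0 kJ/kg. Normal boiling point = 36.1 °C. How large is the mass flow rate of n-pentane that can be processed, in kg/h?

ṁ = 2180 kg/h

Δh = 2.32×(36.1−-59.7) + 358.0 + 1.67×(135−36.1) = 745.42 kJ/kg
Q = 27100 kJ/min = 451.67 kJ/s = 1.626e+06 kJ/h
ṁ = Q/Δh = 1.626e+06 / 745.42 = 2181.3 kg/h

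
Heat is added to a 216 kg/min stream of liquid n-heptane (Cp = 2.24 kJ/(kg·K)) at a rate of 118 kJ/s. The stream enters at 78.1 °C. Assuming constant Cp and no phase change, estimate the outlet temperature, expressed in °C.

Q = 118 kJ/s = 7080 kJ/min
ΔT = Q/(ṁ·Cp) = 7080/(216×2.24) = 14.633 K
T_out = 78.1 + 14.633 = 92.733 °C

T_out = 92.7 °C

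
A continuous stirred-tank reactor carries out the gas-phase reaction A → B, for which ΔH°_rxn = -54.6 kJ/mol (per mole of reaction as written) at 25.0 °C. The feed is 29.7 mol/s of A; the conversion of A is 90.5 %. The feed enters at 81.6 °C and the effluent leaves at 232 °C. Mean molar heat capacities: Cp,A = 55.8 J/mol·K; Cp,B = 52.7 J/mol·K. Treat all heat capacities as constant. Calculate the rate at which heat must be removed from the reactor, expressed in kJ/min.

Q_out = 74100 kJ/min

Extent of reaction ξ = 0.905 × 29.7 = 26.878 mol/s
Reaction term: ξ·ΔH°_rxn = 26.878 × -54.6 = -1467.6 kJ/s
Sensible, feed 81.6→25 °C: -93.801 kJ/s
Outlet flows (mol/s): A 2.8215, B 26.878
Sensible, products 25→232 °C: 325.8 kJ/s
Q = ΔH = -1235.6 kJ/s = -1235.6 kW
Heat removed = 74134 kJ/min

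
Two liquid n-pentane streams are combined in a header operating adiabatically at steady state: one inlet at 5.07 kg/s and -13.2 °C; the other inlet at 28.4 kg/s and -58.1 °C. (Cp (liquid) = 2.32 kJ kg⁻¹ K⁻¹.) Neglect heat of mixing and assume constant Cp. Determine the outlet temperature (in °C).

Energy balance with Q = 0: Σ ṁᵢCp,ᵢ(T_out − Tᵢ) = 0
Σ ṁᵢCp,ᵢTᵢ = 5.07×2.32×-13.2 + 28.4×2.32×-58.1 = -3983.4
Σ ṁᵢCp,ᵢ = 5.07×2.32 + 28.4×2.32 = 77.65
T_out = -3983.4 / 77.65 = -51.299 °C

T_out = -51.3 °C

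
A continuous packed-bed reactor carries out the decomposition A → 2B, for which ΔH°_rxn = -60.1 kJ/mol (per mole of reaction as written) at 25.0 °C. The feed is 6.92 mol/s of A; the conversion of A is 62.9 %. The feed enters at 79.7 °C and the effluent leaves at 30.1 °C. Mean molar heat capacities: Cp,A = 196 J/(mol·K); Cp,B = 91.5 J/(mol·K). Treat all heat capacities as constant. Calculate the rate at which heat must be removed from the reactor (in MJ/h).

Extent of reaction ξ = 0.629 × 6.92 = 4.3527 mol/s
Reaction term: ξ·ΔH°_rxn = 4.3527 × -60.1 = -261.6 kJ/s
Sensible, feed 79.7→25 °C: -74.191 kJ/s
Outlet flows (mol/s): A 2.5673, B 8.7054
Sensible, products 25→30.1 °C: 6.6286 kJ/s
Q = ΔH = -329.16 kJ/s = -329.16 kW
Heat removed = 1185 MJ/h

Q_out = 1180 MJ/h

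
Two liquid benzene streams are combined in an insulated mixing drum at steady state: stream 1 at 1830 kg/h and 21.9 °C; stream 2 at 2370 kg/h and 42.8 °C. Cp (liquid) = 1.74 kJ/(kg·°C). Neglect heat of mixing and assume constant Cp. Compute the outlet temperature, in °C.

T_out = 33.7 °C

Energy balance with Q = 0: Σ ṁᵢCp,ᵢ(T_out − Tᵢ) = 0
T_out = Σ ṁᵢCp,ᵢTᵢ / Σ ṁᵢCp,ᵢ
      = 246230 / 7308 = 33.694 °C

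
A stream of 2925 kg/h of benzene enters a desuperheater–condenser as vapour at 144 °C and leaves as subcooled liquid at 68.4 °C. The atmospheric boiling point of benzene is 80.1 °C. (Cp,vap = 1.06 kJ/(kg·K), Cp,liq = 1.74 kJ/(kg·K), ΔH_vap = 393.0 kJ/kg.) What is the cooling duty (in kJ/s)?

vapour 144→80.1 °C: -67.734 kJ/kg
condensation at 80.1 °C: -393 kJ/kg
liquid 80.1→68.4 °C: -20.358 kJ/kg
Δh = -67.734 + -393 + -20.358 = -481.09 kJ/kg
Q = ṁ·Δh = 2925 kg/h × -481.09 kJ/kg = -1.4072e+06 kJ/h
|Q| = 390.89 kW

Q_c = 391 kJ/s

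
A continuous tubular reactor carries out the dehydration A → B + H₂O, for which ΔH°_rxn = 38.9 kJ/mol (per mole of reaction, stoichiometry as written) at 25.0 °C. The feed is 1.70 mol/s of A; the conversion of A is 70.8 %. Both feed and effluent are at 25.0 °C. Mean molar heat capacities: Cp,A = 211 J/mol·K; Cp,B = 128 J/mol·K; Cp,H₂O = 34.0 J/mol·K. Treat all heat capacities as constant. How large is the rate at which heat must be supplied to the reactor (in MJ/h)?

Q_in = 169 MJ/h

Extent of reaction ξ = 0.708 × 1.70 = 1.2036 mol/s
Reaction term: ξ·ΔH°_rxn = 1.2036 × 38.9 = 46.82 kJ/s
Q = ΔH = 46.82 kJ/s = 46.82 kW
Heat supplied = 168.55 MJ/h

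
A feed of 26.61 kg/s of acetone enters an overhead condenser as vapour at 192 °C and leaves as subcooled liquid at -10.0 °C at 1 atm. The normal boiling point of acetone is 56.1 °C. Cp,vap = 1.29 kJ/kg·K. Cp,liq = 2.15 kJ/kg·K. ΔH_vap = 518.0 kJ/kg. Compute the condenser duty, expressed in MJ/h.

vapour 192→56.1 °C: -175.31 kJ/kg
condensation at 56.1 °C: -518 kJ/kg
liquid 56.1→-10.0 °C: -142.11 kJ/kg
Δh = -175.31 + -518 + -142.11 = -835.43 kJ/kg
Q = ṁ·Δh = 26.61 kg/s × -835.43 kJ/kg = -22231 kJ/s
|Q| = 22231 kW = 80030 MJ/h

Q_c = 80000 MJ/h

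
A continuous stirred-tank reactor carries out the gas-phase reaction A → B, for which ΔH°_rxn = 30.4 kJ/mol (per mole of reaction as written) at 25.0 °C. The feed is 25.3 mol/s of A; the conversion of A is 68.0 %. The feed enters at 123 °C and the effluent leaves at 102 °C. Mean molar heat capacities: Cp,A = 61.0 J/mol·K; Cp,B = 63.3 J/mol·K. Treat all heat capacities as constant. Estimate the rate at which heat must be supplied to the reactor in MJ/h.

Q_in = 1780 MJ/h

Extent of reaction ξ = 0.680 × 25.3 = 17.204 mol/s
Reaction term: ξ·ΔH°_rxn = 17.204 × 30.4 = 523 kJ/s
Sensible, feed 123→25 °C: -151.24 kJ/s
Outlet flows (mol/s): A 8.096, B 17.204
Sensible, products 25→102 °C: 121.88 kJ/s
Q = ΔH = 493.64 kJ/s = 493.64 kW
Heat supplied = 1777.1 MJ/h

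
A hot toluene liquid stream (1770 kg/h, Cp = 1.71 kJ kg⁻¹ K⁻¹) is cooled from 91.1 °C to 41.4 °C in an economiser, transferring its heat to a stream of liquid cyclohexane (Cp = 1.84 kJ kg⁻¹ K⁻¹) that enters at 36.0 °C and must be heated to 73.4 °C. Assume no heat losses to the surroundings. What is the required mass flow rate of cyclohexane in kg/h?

ṁ_c = 2190 kg/h

Heat released by hot stream: Q = 1770 × 1.71 × (91.1 − 41.4) = 150430 kJ/h
Energy balance on cold side (adiabatic exchanger): Q = ṁ_c·Cp_c·(T_c,out − T_c,in)
ṁ_c = 150430 / [1.84 × (73.4 − 36.0)] = 2185.9 kg/h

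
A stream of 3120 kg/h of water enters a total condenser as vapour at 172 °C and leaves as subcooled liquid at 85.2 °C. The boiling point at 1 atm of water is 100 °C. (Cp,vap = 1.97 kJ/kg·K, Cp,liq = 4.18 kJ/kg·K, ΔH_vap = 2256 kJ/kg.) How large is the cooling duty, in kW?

vapour 172→100 °C: -141.84 kJ/kg
condensation at 100 °C: -2256 kJ/kg
liquid 100→85.2 °C: -61.864 kJ/kg
Δh = -141.84 + -2256 + -61.864 = -2459.7 kJ/kg
Q = ṁ·Δh = 3120 kg/h × -2459.7 kJ/kg = -7.6743e+06 kJ/h
|Q| = 2131.7 kW

Q_c = 2130 kW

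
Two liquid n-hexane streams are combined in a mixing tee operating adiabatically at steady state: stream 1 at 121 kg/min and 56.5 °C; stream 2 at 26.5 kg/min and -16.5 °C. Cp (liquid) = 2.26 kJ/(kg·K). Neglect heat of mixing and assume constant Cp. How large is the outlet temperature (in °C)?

Adiabatic, steady state ⇒ Σ ṁᵢCp,ᵢ(T_out − Tᵢ) = 0
Σ ṁᵢCp,ᵢTᵢ = 121×2.26×56.5 + 26.5×2.26×-16.5 = 14462
Σ ṁᵢCp,ᵢ = 121×2.26 + 26.5×2.26 = 333.35
T_out = 14462 / 333.35 = 43.385 °C

T_out = 43.4 °C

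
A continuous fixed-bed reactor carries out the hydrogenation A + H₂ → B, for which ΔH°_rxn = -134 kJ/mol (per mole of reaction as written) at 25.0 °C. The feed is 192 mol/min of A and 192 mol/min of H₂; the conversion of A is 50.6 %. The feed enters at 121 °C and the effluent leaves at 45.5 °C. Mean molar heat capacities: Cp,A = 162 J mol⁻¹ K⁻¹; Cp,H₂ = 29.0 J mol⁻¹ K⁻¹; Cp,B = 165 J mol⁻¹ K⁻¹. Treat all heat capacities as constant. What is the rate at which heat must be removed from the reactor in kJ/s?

Q_out = 264 kJ/s

Extent of reaction ξ = 0.506 × 192 = 97.152 mol/min
Reaction term: ξ·ΔH°_rxn = 97.152 × -134 = -13018 kJ/min
Sensible, feed 121→25 °C: -3520.5 kJ/min
Outlet flows (mol/min): A 94.848, H₂ 94.848, B 97.152
Sensible, products 25→45.5 °C: 699.99 kJ/min
Q = ΔH = -15839 kJ/min = -263.98 kW
Heat removed = 263.98 kJ/s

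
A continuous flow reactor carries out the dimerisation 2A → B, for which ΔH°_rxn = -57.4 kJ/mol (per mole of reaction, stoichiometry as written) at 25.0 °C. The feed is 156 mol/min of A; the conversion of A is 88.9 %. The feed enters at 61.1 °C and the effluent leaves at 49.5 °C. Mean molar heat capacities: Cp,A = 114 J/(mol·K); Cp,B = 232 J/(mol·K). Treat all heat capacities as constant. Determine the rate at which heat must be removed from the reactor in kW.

Q_out = 69.7 kW

Extent of reaction ξ = 0.889 × 156 / 2 = 69.342 mol/min
Reaction term: ξ·ΔH°_rxn = 69.342 × -57.4 = -3980.2 kJ/min
Sensible, feed 61.1→25 °C: -642 kJ/min
Outlet flows (mol/min): A 17.316, B 69.342
Sensible, products 25→49.5 °C: 442.5 kJ/min
Q = ΔH = -4179.7 kJ/min = -69.662 kW
Heat removed = 69.662 kW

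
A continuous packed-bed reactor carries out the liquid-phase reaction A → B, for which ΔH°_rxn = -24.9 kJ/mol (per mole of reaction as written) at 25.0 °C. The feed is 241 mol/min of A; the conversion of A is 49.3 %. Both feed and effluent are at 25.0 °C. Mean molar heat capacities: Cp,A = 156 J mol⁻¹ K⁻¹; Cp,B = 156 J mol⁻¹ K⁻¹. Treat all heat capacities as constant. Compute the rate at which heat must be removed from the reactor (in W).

Q_out = 49300 W

Extent of reaction ξ = 0.493 × 241 = 118.81 mol/min
Reaction term: ξ·ΔH°_rxn = 118.81 × -24.9 = -2958.4 kJ/min
Q = ΔH = -2958.4 kJ/min = -49.307 kW
Heat removed = 49307 W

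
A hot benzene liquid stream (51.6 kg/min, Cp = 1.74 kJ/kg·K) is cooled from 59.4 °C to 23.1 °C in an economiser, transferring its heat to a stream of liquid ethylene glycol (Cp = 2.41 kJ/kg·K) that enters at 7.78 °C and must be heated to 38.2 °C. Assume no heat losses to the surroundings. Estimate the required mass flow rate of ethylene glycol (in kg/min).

Heat released by hot stream: Q = 51.6 × 1.74 × (59.4 − 23.1) = 3259.2 kJ/min
Energy balance on cold side (adiabatic exchanger): Q = ṁ_c·Cp_c·(T_c,out − T_c,in)
ṁ_c = 3259.2 / [2.41 × (38.2 − 7.78)] = 44.456 kg/min

ṁ_c = 44.5 kg/min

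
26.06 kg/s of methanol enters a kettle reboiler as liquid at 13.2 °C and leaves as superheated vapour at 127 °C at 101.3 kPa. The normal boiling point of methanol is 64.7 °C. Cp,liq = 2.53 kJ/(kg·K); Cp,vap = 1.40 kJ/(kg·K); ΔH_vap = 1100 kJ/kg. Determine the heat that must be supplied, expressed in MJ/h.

liquid 13.2→64.7 °C: 130.29 kJ/kg
vaporisation at 64.7 °C: 1100 kJ/kg
vapour 64.7→127 °C: 87.22 kJ/kg
Δh = 130.29 + 1100 + 87.22 = 1317.5 kJ/kg
Q = ṁ·Δh = 26.06 kg/s × 1317.5 kJ/kg = 34334 kJ/s
|Q| = 34334 kW = 123600 MJ/h

Q = 124000 MJ/h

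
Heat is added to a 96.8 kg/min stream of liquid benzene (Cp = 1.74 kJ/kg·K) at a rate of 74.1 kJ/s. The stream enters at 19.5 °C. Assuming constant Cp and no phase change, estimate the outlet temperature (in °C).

Q = 74.1 kJ/s = 4446 kJ/min
ΔT = Q/(ṁ·Cp) = 4446/(96.8×1.74) = 26.396 K
T_out = 19.5 + 26.396 = 45.896 °C

T_out = 45.9 °C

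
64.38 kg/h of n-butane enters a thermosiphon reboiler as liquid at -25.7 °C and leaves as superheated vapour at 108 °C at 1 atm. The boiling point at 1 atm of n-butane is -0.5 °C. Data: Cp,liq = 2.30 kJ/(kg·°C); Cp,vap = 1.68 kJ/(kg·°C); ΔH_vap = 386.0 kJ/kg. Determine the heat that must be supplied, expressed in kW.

Q = 11.2 kW

liquid -25.7→-0.5 °C: 57.96 kJ/kg
vaporisation at -0.5 °C: 386 kJ/kg
vapour -0.5→108 °C: 182.28 kJ/kg
Δh = 57.96 + 386 + 182.28 = 626.24 kJ/kg
Q = ṁ·Δh = 64.38 kg/h × 626.24 kJ/kg = 40317 kJ/h
|Q| = 11.199 kW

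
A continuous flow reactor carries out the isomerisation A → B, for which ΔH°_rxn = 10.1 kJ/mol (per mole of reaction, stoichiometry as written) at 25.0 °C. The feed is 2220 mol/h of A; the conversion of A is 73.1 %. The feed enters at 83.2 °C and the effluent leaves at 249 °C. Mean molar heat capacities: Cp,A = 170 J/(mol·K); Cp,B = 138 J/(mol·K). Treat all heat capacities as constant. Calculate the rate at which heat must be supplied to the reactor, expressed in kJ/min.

Q_in = 1120 kJ/min

Extent of reaction ξ = 0.731 × 2220 = 1622.8 mol/h
Reaction term: ξ·ΔH°_rxn = 1622.8 × 10.1 = 16390 kJ/h
Sensible, feed 83.2→25 °C: -21965 kJ/h
Outlet flows (mol/h): A 597.18, B 1622.8
Sensible, products 25→249 °C: 72905 kJ/h
Q = ΔH = 67331 kJ/h = 18.703 kW
Heat supplied = 1122.2 kJ/min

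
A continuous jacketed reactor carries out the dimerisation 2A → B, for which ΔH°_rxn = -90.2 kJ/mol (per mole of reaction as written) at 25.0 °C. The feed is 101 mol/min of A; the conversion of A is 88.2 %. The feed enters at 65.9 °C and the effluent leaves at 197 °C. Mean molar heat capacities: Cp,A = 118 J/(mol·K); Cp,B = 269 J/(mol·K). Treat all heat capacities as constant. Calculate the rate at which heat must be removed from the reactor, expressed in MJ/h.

Extent of reaction ξ = 0.882 × 101 / 2 = 44.541 mol/min
Reaction term: ξ·ΔH°_rxn = 44.541 × -90.2 = -4017.6 kJ/min
Sensible, feed 65.9→25 °C: -487.45 kJ/min
Outlet flows (mol/min): A 11.918, B 44.541
Sensible, products 25→197 °C: 2302.7 kJ/min
Q = ΔH = -2202.3 kJ/min = -36.706 kW
Heat removed = 132.14 MJ/h

Q_out = 132 MJ/h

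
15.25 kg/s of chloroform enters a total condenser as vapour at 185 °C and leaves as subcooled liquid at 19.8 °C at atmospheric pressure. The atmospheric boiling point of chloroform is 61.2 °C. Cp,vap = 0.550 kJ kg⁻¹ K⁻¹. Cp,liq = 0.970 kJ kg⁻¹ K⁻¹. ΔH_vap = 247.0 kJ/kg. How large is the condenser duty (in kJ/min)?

vapour 185→61.2 °C: -68.09 kJ/kg
condensation at 61.2 °C: -247 kJ/kg
liquid 61.2→19.8 °C: -40.158 kJ/kg
Δh = -68.09 + -247 + -40.158 = -355.25 kJ/kg
Q = ṁ·Δh = 15.25 kg/s × -355.25 kJ/kg = -5417.5 kJ/s
|Q| = 5417.5 kW = 325050 kJ/min

Q_c = 325000 kJ/min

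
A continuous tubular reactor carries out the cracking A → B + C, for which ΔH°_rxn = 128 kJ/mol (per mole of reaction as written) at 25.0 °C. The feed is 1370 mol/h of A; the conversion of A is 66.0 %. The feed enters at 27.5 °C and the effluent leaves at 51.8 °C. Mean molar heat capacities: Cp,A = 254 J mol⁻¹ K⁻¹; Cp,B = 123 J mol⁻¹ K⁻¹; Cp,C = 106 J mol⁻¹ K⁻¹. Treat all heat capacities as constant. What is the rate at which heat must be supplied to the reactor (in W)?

Extent of reaction ξ = 0.660 × 1370 = 904.2 mol/h
Reaction term: ξ·ΔH°_rxn = 904.2 × 128 = 115740 kJ/h
Sensible, feed 27.5→25 °C: -869.95 kJ/h
Outlet flows (mol/h): A 465.8, B 904.2, C 904.2
Sensible, products 25→51.8 °C: 8720 kJ/h
Q = ΔH = 123590 kJ/h = 34.33 kW
Heat supplied = 34330 W

Q_in = 34300 W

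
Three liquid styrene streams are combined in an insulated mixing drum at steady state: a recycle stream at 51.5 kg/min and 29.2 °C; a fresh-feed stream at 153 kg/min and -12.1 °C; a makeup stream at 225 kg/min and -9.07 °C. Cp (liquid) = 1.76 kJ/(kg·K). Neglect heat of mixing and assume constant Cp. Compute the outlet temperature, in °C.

T_out = -5.56 °C

Adiabatic, steady state ⇒ Σ ṁᵢCp,ᵢ(T_out − Tᵢ) = 0
Σ ṁᵢCp,ᵢTᵢ = 51.5×1.76×29.2 + 153×1.76×-12.1 + 225×1.76×-9.07 = -4203.3
Σ ṁᵢCp,ᵢ = 51.5×1.76 + 153×1.76 + 225×1.76 = 755.92
T_out = -4203.3 / 755.92 = -5.5605 °C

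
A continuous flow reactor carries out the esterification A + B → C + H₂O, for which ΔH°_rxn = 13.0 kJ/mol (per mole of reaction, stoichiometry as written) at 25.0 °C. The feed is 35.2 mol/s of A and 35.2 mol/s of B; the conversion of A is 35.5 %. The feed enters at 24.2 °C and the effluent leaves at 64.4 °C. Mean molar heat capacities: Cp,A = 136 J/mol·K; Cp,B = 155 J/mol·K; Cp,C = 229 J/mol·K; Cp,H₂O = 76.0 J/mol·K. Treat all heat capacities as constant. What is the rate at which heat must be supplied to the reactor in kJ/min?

Extent of reaction ξ = 0.355 × 35.2 = 12.496 mol/s
Reaction term: ξ·ΔH°_rxn = 12.496 × 13.0 = 162.45 kJ/s
Sensible, feed 24.2→25 °C: 8.1946 kJ/s
Outlet flows (mol/s): A 22.704, B 22.704, C 12.496, H₂O 12.496
Sensible, products 25→64.4 °C: 410.47 kJ/s
Q = ΔH = 581.12 kJ/s = 581.12 kW
Heat supplied = 34867 kJ/min

Q_in = 34900 kJ/min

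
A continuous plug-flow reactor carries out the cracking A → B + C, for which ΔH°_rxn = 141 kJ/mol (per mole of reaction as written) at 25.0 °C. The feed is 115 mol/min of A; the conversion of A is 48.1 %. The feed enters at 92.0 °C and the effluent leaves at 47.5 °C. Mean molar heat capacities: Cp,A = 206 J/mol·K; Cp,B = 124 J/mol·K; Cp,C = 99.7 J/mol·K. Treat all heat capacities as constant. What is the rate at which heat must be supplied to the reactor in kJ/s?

Extent of reaction ξ = 0.481 × 115 = 55.315 mol/min
Reaction term: ξ·ΔH°_rxn = 55.315 × 141 = 7799.4 kJ/min
Sensible, feed 92.0→25 °C: -1587.2 kJ/min
Outlet flows (mol/min): A 59.685, B 55.315, C 55.315
Sensible, products 25→47.5 °C: 555.05 kJ/min
Q = ΔH = 6767.2 kJ/min = 112.79 kW
Heat supplied = 112.79 kJ/s

Q_in = 113 kJ/s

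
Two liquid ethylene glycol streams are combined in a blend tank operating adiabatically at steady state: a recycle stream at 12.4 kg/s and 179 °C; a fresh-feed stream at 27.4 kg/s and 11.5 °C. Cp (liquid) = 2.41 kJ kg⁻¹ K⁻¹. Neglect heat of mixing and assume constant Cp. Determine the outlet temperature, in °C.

T_out = 63.7 °C

Energy balance with Q = 0: Σ ṁᵢCp,ᵢ(T_out − Tᵢ) = 0
Σ ṁᵢCp,ᵢTᵢ = 12.4×2.41×179 + 27.4×2.41×11.5 = 6108.6
Σ ṁᵢCp,ᵢ = 12.4×2.41 + 27.4×2.41 = 95.918
T_out = 6108.6 / 95.918 = 63.686 °C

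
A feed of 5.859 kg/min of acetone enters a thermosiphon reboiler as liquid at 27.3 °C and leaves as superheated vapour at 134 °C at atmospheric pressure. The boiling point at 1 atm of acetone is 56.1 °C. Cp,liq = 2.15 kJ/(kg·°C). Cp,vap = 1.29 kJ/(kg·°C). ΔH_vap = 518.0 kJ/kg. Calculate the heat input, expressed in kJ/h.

Q = 239000 kJ/h

liquid 27.3→56.1 °C: 61.92 kJ/kg
vaporisation at 56.1 °C: 518 kJ/kg
vapour 56.1→134 °C: 100.49 kJ/kg
Δh = 61.92 + 518 + 100.49 = 680.41 kJ/kg
Q = ṁ·Δh = 5.859 kg/min × 680.41 kJ/kg = 3986.5 kJ/min
|Q| = 66.442 kW = 239190 kJ/h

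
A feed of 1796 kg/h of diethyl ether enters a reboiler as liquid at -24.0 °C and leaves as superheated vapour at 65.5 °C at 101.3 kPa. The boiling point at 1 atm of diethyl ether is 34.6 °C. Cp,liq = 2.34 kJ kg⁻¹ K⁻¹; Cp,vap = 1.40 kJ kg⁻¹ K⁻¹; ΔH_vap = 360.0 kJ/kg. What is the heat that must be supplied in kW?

Q = 270 kW

liquid -24.0→34.6 °C: 137.12 kJ/kg
vaporisation at 34.6 °C: 360 kJ/kg
vapour 34.6→65.5 °C: 43.26 kJ/kg
Δh = 137.12 + 360 + 43.26 = 540.38 kJ/kg
Q = ṁ·Δh = 1796 kg/h × 540.38 kJ/kg = 970530 kJ/h
|Q| = 269.59 kW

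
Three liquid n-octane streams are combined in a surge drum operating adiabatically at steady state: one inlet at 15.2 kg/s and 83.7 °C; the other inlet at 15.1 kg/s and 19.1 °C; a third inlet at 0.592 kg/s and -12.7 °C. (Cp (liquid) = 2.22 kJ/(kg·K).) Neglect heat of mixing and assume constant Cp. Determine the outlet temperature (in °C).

No heat crosses the boundary, so H_out = H_in.
T_out = Σ ṁᵢCp,ᵢTᵢ / Σ ṁᵢCp,ᵢ
      = 3448 / 68.58 = 50.276 °C

T_out = 50.3 °C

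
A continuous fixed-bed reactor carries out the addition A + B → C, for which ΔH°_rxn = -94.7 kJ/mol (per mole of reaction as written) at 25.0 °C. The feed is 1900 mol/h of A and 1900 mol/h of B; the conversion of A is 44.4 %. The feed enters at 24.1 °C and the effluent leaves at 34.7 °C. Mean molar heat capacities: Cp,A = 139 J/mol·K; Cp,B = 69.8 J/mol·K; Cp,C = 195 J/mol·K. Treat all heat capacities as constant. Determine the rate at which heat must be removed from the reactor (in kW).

Q_out = 21.1 kW

Extent of reaction ξ = 0.444 × 1900 = 843.6 mol/h
Reaction term: ξ·ΔH°_rxn = 843.6 × -94.7 = -79889 kJ/h
Sensible, feed 24.1→25 °C: 357.05 kJ/h
Outlet flows (mol/h): A 1056.4, B 1056.4, C 843.6
Sensible, products 25→34.7 °C: 3735.3 kJ/h
Q = ΔH = -75797 kJ/h = -21.055 kW
Heat removed = 21.055 kW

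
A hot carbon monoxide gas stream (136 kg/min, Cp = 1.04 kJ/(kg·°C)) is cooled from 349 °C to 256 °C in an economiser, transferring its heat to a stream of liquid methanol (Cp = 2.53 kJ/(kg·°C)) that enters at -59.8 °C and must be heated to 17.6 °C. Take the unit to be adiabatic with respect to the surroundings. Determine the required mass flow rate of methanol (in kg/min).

Heat released by hot stream: Q = 136 × 1.04 × (349 − 256) = 13154 kJ/min
Energy balance on cold side (adiabatic exchanger): Q = ṁ_c·Cp_c·(T_c,out − T_c,in)
ṁ_c = 13154 / [2.53 × (17.6 − -59.8)] = 67.173 kg/min

ṁ_c = 67.2 kg/min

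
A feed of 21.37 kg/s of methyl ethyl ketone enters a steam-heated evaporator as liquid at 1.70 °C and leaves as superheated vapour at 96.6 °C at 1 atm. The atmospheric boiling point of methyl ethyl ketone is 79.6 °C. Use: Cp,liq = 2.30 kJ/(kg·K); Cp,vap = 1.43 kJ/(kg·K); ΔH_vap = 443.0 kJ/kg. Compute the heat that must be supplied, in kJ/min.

liquid 1.70→79.6 °C: 179.17 kJ/kg
vaporisation at 79.6 °C: 443 kJ/kg
vapour 79.6→96.6 °C: 24.31 kJ/kg
Δh = 179.17 + 443 + 24.31 = 646.48 kJ/kg
Q = ṁ·Δh = 21.37 kg/s × 646.48 kJ/kg = 13815 kJ/s
|Q| = 13815 kW = 828920 kJ/min

Q = 829000 kJ/min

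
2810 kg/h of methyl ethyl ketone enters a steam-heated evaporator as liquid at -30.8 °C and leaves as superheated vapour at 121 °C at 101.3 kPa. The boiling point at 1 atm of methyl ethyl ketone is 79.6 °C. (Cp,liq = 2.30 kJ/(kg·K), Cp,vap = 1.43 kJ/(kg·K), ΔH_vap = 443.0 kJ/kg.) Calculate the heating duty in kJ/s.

Q = 590 kJ/s

liquid -30.8→79.6 °C: 253.92 kJ/kg
vaporisation at 79.6 °C: 443 kJ/kg
vapour 79.6→121 °C: 59.202 kJ/kg
Δh = 253.92 + 443 + 59.202 = 756.12 kJ/kg
Q = ṁ·Δh = 2810 kg/h × 756.12 kJ/kg = 2.1247e+06 kJ/h
|Q| = 590.2 kW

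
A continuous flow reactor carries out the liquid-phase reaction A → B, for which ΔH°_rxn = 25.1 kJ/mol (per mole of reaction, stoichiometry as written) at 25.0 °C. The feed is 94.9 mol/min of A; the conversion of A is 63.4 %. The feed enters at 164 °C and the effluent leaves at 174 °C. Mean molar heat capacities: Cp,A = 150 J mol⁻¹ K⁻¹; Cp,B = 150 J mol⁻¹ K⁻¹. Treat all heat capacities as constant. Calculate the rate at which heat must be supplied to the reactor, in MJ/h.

Q_in = 99.2 MJ/h

Extent of reaction ξ = 0.634 × 94.9 = 60.167 mol/min
Reaction term: ξ·ΔH°_rxn = 60.167 × 25.1 = 1510.2 kJ/min
Sensible, feed 164→25 °C: -1978.7 kJ/min
Outlet flows (mol/min): A 34.733, B 60.167
Sensible, products 25→174 °C: 2121 kJ/min
Q = ΔH = 1652.5 kJ/min = 27.542 kW
Heat supplied = 99.152 MJ/h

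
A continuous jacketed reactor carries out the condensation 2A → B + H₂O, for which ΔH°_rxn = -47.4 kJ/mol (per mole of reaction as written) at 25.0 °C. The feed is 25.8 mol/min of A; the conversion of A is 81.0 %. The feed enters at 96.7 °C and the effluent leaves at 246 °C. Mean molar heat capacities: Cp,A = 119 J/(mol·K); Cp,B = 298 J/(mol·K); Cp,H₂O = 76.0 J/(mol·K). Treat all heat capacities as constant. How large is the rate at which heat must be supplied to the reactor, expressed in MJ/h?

Extent of reaction ξ = 0.810 × 25.8 / 2 = 10.449 mol/min
Reaction term: ξ·ΔH°_rxn = 10.449 × -47.4 = -495.28 kJ/min
Sensible, feed 96.7→25 °C: -220.13 kJ/min
Outlet flows (mol/min): A 4.902, B 10.449, H₂O 10.449
Sensible, products 25→246 °C: 992.57 kJ/min
Q = ΔH = 277.15 kJ/min = 4.6192 kW
Heat supplied = 16.629 MJ/h

Q_in = 16.6 MJ/h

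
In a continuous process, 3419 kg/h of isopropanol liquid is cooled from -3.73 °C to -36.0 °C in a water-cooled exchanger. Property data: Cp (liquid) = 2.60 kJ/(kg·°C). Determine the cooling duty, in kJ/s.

Q = ṁ·Cp·ΔT = 3419 × 2.60 × (-36.0 − -3.73) = -286860 kJ/h
Converting: 286860 / 3600 s = 79.684 kW

Q_c = 79.7 kJ/s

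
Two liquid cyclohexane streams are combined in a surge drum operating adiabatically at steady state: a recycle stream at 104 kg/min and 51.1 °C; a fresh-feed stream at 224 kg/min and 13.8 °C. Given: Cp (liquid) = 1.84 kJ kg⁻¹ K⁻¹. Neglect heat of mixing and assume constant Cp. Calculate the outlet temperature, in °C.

Adiabatic, steady state ⇒ Σ ṁᵢCp,ᵢ(T_out − Tᵢ) = 0
T_out = Σ ṁᵢCp,ᵢTᵢ / Σ ṁᵢCp,ᵢ
      = 15466 / 603.52 = 25.627 °C

T_out = 25.6 °C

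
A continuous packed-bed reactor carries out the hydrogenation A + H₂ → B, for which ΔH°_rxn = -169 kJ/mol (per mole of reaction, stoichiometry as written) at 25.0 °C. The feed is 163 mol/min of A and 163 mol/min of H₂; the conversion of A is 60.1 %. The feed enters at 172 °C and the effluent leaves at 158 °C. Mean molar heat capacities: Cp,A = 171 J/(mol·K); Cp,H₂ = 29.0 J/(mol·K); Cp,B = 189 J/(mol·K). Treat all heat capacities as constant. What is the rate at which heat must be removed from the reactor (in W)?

Extent of reaction ξ = 0.601 × 163 = 97.963 mol/min
Reaction term: ξ·ΔH°_rxn = 97.963 × -169 = -16556 kJ/min
Sensible, feed 172→25 °C: -4792.2 kJ/min
Outlet flows (mol/min): A 65.037, H₂ 65.037, B 97.963
Sensible, products 25→158 °C: 4192.5 kJ/min
Q = ΔH = -17155 kJ/min = -285.92 kW
Heat removed = 285920 W

Q_out = 286000 W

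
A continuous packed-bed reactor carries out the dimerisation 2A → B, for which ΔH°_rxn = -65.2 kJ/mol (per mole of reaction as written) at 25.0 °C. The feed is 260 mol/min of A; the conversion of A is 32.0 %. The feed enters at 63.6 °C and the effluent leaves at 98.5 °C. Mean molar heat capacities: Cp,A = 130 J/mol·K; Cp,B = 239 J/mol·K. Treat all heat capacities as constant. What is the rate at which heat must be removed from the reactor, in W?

Extent of reaction ξ = 0.320 × 260 / 2 = 41.6 mol/min
Reaction term: ξ·ΔH°_rxn = 41.6 × -65.2 = -2712.3 kJ/min
Sensible, feed 63.6→25 °C: -1304.7 kJ/min
Outlet flows (mol/min): A 176.8, B 41.6
Sensible, products 25→98.5 °C: 2420.1 kJ/min
Q = ΔH = -1596.9 kJ/min = -26.615 kW
Heat removed = 26615 W

Q_out = 26600 W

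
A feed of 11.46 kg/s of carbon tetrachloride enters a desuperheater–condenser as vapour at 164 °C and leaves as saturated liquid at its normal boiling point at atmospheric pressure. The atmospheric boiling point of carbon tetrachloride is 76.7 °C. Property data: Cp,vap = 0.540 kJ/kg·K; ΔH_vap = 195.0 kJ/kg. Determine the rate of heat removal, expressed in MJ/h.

vapour 164→76.7 °C: -47.142 kJ/kg
condensation at 76.7 °C: -195 kJ/kg
Δh = -47.142 + -195 = -242.14 kJ/kg
Q = ṁ·Δh = 11.46 kg/s × -242.14 kJ/kg = -2774.9 kJ/s
|Q| = 2774.9 kW = 9989.8 MJ/h

Q_c = 9990 MJ/h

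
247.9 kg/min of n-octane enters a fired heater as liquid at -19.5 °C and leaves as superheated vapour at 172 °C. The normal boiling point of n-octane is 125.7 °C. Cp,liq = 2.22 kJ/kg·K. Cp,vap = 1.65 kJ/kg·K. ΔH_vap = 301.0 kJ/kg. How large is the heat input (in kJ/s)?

liquid -19.5→125.7 °C: 322.34 kJ/kg
vaporisation at 125.7 °C: 301 kJ/kg
vapour 125.7→172 °C: 76.395 kJ/kg
Δh = 322.34 + 301 + 76.395 = 699.74 kJ/kg
Q = ṁ·Δh = 247.9 kg/min × 699.74 kJ/kg = 173470 kJ/min
|Q| = 2891.1 kW

Q = 2890 kJ/s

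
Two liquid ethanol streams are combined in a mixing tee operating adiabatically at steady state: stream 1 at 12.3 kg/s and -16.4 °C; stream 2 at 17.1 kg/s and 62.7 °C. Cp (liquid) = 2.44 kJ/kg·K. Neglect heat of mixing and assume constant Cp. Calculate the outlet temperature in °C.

No heat crosses the boundary, so H_out = H_in.
T_out = Σ ṁᵢCp,ᵢTᵢ / Σ ṁᵢCp,ᵢ
      = 2123.9 / 71.736 = 29.607 °C

T_out = 29.6 °C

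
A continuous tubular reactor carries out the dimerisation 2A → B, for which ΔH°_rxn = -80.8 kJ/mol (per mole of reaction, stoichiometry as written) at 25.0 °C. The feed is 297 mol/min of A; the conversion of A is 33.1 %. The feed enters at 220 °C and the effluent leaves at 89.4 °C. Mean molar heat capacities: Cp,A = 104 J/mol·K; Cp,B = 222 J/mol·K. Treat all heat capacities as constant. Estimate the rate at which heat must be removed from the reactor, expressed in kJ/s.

Q_out = 133 kJ/s

Extent of reaction ξ = 0.331 × 297 / 2 = 49.154 mol/min
Reaction term: ξ·ΔH°_rxn = 49.154 × -80.8 = -3971.6 kJ/min
Sensible, feed 220→25 °C: -6023.2 kJ/min
Outlet flows (mol/min): A 198.69, B 49.154
Sensible, products 25→89.4 °C: 2033.5 kJ/min
Q = ΔH = -7961.3 kJ/min = -132.69 kW
Heat removed = 132.69 kJ/s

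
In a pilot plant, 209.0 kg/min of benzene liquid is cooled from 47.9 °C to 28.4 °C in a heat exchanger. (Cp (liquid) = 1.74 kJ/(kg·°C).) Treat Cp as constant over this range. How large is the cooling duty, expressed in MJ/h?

Q_c = 425 MJ/h

Q = ṁ·Cp·ΔT = 209.0 × 1.74 × (28.4 − 47.9) = -7091.4 kJ/min
Converting: 7091.4 / 60 s = 118.19 kW
Cooling duty = 425.48 MJ/h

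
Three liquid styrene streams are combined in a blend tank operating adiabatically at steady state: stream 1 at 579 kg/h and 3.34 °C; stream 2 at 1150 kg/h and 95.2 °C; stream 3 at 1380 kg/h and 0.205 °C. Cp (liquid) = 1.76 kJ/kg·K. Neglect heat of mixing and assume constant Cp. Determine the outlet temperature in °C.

T_out = 35.9 °C

Energy balance with Q = 0: Σ ṁᵢCp,ᵢ(T_out − Tᵢ) = 0
Σ ṁᵢCp,ᵢTᵢ = 579×1.76×3.34 + 1150×1.76×95.2 + 1380×1.76×0.205 = 196590
Σ ṁᵢCp,ᵢ = 579×1.76 + 1150×1.76 + 1380×1.76 = 5471.8
T_out = 196590 / 5471.8 = 35.927 °C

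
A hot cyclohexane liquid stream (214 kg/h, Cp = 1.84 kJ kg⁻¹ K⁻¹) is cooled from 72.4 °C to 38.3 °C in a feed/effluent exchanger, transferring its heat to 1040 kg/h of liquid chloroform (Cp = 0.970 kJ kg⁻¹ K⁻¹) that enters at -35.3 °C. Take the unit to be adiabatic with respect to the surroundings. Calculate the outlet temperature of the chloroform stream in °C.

Heat released by hot stream: Q = 214 × 1.84 × (72.4 − 38.3) = 13427 kJ/h
Energy balance on cold side (adiabatic exchanger): Q = ṁ_c·Cp_c·(T_c,out − T_c,in)
T_c,out = -35.3 + 13427/(1040 × 0.970) = -21.99 °C

T_c,out = -22.0 °C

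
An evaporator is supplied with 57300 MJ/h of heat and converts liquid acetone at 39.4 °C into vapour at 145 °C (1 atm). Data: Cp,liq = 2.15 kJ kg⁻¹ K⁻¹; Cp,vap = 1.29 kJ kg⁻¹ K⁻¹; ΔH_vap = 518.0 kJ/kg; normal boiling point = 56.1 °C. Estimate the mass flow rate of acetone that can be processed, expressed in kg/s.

ṁ = 23.8 kg/s

Δh = 2.15×(56.1−39.4) + 518.0 + 1.29×(145−56.1) = 668.59 kJ/kg
Q = 57300 MJ/h = 15917 kJ/s = 15917 kJ/s
ṁ = Q/Δh = 15917 / 668.59 = 23.806 kg/s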